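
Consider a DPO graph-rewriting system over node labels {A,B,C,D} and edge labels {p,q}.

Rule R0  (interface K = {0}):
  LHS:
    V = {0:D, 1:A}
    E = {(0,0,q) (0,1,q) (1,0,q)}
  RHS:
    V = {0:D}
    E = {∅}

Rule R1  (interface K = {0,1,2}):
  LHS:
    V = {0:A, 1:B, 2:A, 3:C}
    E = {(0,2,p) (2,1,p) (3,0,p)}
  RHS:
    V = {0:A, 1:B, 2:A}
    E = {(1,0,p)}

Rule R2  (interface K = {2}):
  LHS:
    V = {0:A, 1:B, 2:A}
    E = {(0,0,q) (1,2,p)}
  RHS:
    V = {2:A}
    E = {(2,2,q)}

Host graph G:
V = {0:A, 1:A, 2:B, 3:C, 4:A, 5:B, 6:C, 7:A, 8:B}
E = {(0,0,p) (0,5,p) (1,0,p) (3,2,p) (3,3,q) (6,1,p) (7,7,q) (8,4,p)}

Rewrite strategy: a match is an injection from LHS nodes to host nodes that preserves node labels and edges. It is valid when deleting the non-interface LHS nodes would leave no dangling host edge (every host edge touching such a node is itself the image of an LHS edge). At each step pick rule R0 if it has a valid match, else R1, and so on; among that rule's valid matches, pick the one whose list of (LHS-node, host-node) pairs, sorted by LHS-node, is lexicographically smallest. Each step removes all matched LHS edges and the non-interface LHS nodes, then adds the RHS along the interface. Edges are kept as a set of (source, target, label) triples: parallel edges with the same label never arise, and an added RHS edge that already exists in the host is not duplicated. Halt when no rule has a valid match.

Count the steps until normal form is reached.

initial: |V|=9 |E|=8  E = 0-p->0 0-p->5 1-p->0 3-p->2 3-q->3 6-p->1 7-q->7 8-p->4
step 1: apply R1 at {0↦1, 1↦5, 2↦0, 3↦6}  → |V|=8 |E|=6  E = 0-p->0 3-p->2 3-q->3 5-p->1 7-q->7 8-p->4
step 2: apply R2 at {0↦7, 1↦5, 2↦1}  → |V|=6 |E|=5  E = 0-p->0 1-q->1 3-p->2 3-q->3 8-p->4
step 3: apply R2 at {0↦1, 1↦8, 2↦4}  → |V|=4 |E|=4  E = 0-p->0 3-p->2 3-q->3 4-q->4
normal form: no rule applies after step 3

Answer: 3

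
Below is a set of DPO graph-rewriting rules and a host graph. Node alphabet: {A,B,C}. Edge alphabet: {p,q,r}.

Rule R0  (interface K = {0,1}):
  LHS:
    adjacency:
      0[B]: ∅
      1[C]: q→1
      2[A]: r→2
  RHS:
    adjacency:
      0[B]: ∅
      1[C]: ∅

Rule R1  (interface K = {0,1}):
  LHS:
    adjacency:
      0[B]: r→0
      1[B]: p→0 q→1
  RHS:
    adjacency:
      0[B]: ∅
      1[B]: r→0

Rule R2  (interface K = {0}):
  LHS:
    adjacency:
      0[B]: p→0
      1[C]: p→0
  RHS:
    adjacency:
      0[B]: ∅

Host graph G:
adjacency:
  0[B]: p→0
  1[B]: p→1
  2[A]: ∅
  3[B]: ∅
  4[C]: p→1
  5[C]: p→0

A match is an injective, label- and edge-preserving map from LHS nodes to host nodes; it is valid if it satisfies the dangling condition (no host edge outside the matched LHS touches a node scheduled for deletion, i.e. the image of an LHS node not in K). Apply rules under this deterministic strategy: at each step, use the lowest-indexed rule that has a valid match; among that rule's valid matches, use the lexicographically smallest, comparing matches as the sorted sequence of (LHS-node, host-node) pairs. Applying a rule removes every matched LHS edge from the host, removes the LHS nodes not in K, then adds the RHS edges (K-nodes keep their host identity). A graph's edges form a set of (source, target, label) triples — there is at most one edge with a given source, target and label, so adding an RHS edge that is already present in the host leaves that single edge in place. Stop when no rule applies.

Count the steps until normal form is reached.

initial: |V|=6 |E|=4  E = 0-p->0 1-p->1 4-p->1 5-p->0
step 1: apply R2 at {0↦0, 1↦5}  → |V|=5 |E|=2  E = 1-p->1 4-p->1
step 2: apply R2 at {0↦1, 1↦4}  → |V|=4 |E|=0  E = ∅
final graph: no rule applies after step 2

Answer: 2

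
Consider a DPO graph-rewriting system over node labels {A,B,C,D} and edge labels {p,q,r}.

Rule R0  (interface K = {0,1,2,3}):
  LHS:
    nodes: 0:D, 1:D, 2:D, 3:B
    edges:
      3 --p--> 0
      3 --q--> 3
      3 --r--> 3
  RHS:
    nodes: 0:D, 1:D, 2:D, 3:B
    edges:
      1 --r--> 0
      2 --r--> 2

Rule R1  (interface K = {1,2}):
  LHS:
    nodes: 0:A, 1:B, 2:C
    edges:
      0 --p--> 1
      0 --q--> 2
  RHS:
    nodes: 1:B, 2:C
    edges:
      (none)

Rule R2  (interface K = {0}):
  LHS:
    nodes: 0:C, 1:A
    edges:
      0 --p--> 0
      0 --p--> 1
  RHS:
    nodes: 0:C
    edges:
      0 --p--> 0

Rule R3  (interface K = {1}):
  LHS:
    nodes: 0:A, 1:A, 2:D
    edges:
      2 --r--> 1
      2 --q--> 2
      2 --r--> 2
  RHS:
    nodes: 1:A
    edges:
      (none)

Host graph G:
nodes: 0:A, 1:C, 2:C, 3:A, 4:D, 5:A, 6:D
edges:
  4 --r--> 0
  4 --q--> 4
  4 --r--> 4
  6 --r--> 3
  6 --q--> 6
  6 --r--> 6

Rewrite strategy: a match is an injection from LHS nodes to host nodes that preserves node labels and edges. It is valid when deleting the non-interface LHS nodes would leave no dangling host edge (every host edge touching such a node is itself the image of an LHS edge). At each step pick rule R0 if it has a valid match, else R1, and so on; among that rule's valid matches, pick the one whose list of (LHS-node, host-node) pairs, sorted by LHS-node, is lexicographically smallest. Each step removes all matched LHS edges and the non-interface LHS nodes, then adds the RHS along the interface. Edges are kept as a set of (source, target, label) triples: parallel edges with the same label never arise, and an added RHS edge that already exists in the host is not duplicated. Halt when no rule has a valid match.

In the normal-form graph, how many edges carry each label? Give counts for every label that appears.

Answer: (no edges)

Steps:
initial: |V|=7 |E|=6  E = 4-r->0 4-q->4 4-r->4 6-r->3 6-q->6 6-r->6
step 1: apply R3 at {0↦5, 1↦0, 2↦4}  → |V|=5 |E|=3  E = 6-r->3 6-q->6 6-r->6
step 2: apply R3 at {0↦0, 1↦3, 2↦6}  → |V|=3 |E|=0  E = ∅
halt: no rule applies after step 2
NF edges: []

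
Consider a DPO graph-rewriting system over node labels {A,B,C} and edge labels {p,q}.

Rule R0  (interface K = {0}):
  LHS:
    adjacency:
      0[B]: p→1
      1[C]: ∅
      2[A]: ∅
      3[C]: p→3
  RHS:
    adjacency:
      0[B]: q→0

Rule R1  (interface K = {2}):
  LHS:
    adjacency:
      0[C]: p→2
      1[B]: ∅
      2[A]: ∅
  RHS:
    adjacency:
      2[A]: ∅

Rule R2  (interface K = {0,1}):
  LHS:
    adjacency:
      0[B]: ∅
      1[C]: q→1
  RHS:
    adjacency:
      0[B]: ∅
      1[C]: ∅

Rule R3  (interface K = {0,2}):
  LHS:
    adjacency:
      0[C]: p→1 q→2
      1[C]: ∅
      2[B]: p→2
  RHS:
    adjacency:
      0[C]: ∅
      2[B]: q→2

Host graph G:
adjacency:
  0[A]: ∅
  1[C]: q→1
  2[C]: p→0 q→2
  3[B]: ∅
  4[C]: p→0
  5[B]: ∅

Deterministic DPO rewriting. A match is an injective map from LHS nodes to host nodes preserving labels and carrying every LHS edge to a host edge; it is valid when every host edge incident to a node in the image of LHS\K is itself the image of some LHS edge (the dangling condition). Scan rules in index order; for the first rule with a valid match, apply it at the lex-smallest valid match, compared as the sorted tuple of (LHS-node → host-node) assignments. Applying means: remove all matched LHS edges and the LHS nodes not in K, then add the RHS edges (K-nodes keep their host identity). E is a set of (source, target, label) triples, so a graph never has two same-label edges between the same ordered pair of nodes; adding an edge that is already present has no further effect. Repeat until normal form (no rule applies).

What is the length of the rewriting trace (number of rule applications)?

Answer: 4

Rewrite trace:
start.  V:6 E:4  edges: 1-q->1 2-p->0 2-q->2 4-p->0
1. fire R1 via {0↦4, 1↦3, 2↦0}  →  V:4 E:3  edges: 1-q->1 2-p->0 2-q->2
2. fire R2 via {0↦5, 1↦1}  →  V:4 E:2  edges: 2-p->0 2-q->2
3. fire R2 via {0↦5, 1↦2}  →  V:4 E:1  edges: 2-p->0
4. fire R1 via {0↦2, 1↦5, 2↦0}  →  V:2 E:0  edges: ∅
halt: no rule applies after step 4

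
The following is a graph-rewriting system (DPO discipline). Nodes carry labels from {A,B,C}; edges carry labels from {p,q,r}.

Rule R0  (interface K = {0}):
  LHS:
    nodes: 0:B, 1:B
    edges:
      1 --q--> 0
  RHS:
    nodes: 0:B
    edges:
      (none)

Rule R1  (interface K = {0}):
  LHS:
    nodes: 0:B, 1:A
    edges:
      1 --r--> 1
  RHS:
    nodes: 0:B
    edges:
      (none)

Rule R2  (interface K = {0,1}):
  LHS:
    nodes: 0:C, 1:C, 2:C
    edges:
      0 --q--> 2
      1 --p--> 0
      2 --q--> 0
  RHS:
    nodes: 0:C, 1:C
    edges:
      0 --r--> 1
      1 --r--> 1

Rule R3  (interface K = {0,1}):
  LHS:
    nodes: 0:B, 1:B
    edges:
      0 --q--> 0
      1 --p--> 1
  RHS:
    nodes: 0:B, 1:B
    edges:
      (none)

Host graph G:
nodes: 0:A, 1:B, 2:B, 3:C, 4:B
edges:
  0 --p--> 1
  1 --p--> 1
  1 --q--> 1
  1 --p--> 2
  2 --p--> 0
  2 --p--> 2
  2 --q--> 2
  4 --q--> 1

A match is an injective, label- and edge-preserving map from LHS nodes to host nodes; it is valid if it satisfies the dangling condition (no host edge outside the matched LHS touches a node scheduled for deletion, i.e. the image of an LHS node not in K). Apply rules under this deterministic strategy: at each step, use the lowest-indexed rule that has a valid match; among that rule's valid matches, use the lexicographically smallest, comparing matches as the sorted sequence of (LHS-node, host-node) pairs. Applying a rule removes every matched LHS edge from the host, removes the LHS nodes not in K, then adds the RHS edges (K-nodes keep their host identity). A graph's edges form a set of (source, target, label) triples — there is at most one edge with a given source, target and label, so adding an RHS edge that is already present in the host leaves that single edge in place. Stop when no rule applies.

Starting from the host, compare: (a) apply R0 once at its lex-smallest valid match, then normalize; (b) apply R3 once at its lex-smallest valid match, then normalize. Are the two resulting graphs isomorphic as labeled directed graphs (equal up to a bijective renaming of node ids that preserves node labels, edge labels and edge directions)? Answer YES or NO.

Answer: YES

Steps:
branch R0-first: apply at {0↦1, 1↦4} → |E|=7, then 2 more step(s) → NF |V|=4 |E|=3 V={0:A, 1:B, 2:B, 3:C} E=0-p->1 1-p->2 2-p->0
branch R3-first: apply at {0↦1, 1↦2} → |E|=6, then 2 more step(s) → NF |V|=4 |E|=3 V={0:A, 1:B, 2:B, 3:C} E=0-p->1 1-p->2 2-p->0
graphs isomorphic (equal up to label-preserving node renaming)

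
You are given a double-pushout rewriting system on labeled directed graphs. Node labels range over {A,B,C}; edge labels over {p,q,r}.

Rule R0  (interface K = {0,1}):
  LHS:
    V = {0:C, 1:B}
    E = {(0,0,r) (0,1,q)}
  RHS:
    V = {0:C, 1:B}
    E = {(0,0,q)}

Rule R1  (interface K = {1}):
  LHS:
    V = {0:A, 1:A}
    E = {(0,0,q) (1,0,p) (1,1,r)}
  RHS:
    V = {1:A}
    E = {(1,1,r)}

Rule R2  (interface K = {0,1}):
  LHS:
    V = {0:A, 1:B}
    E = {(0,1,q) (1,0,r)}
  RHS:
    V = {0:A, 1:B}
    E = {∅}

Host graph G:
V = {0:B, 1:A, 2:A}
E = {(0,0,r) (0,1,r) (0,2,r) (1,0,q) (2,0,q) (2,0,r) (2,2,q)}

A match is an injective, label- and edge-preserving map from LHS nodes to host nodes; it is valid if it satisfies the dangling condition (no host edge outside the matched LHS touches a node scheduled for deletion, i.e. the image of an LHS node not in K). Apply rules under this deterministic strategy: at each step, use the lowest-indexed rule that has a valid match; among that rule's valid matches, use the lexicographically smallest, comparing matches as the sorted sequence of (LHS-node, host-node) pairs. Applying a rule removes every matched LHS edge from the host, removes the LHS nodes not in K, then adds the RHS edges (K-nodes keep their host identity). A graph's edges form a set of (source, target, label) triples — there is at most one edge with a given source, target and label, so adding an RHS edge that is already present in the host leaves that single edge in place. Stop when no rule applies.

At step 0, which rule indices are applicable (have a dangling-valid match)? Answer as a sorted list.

R0: no valid match — LHS pattern not found
R1: no valid match — LHS pattern not found
R2: 2 valid matches — {0↦1, 1↦0}, {0↦2, 1↦0}

Answer: [R2]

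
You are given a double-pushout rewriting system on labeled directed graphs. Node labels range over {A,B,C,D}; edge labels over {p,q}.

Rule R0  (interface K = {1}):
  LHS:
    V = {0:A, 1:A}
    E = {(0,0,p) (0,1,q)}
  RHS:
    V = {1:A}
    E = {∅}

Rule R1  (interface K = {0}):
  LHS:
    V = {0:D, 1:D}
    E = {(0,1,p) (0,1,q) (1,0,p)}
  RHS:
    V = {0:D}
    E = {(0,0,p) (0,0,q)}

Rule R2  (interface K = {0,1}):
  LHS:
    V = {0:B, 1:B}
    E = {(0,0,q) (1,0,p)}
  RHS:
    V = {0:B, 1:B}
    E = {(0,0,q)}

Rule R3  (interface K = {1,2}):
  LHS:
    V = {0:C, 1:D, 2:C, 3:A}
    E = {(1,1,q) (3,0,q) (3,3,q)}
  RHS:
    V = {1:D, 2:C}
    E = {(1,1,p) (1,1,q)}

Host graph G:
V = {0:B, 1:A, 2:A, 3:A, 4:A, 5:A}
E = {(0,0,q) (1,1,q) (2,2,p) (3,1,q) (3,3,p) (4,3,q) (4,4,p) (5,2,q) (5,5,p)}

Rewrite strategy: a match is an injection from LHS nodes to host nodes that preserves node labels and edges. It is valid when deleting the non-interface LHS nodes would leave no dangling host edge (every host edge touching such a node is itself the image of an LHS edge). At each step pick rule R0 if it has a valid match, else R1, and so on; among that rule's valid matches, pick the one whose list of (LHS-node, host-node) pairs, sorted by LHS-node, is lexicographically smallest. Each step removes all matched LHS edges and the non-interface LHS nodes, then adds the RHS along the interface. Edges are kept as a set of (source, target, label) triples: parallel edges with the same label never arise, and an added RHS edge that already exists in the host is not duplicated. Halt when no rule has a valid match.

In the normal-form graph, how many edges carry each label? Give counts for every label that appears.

[0] host  ⇒  6 nodes, 9 edges  {0-q->0 1-q->1 2-p->2 3-q->1 3-p->3 4-q->3 4-p->4 5-q->2 5-p->5}
[1] R0 @ {0↦4, 1↦3}  ⇒  5 nodes, 7 edges  {0-q->0 1-q->1 2-p->2 3-q->1 3-p->3 5-q->2 5-p->5}
[2] R0 @ {0↦3, 1↦1}  ⇒  4 nodes, 5 edges  {0-q->0 1-q->1 2-p->2 5-q->2 5-p->5}
[3] R0 @ {0↦5, 1↦2}  ⇒  3 nodes, 3 edges  {0-q->0 1-q->1 2-p->2}
final graph: no rule applies after step 3
NF edges: [(0, 0, 'q'), (1, 1, 'q'), (2, 2, 'p')]

Answer: p:1 q:2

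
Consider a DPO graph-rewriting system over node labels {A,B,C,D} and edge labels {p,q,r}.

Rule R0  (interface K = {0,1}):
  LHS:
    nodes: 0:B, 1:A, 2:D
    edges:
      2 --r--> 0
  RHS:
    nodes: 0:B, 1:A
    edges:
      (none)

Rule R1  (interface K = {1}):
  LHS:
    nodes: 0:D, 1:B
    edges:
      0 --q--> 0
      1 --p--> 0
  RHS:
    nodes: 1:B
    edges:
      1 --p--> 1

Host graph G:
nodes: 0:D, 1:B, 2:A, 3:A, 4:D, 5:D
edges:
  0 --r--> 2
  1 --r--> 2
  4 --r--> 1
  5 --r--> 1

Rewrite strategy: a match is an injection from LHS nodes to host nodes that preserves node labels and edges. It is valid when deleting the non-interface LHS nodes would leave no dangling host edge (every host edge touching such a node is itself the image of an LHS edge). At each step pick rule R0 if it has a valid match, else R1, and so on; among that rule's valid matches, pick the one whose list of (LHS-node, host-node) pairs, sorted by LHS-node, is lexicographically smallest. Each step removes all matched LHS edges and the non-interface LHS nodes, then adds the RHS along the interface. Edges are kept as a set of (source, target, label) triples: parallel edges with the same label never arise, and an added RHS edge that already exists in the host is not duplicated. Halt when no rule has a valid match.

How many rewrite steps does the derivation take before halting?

Answer: 2

Derivation:
initial: |V|=6 |E|=4  E = 0-r->2 1-r->2 4-r->1 5-r->1
step 1: apply R0 at {0↦1, 1↦2, 2↦4}  → |V|=5 |E|=3  E = 0-r->2 1-r->2 5-r->1
step 2: apply R0 at {0↦1, 1↦2, 2↦5}  → |V|=4 |E|=2  E = 0-r->2 1-r->2
final graph: no rule applies after step 2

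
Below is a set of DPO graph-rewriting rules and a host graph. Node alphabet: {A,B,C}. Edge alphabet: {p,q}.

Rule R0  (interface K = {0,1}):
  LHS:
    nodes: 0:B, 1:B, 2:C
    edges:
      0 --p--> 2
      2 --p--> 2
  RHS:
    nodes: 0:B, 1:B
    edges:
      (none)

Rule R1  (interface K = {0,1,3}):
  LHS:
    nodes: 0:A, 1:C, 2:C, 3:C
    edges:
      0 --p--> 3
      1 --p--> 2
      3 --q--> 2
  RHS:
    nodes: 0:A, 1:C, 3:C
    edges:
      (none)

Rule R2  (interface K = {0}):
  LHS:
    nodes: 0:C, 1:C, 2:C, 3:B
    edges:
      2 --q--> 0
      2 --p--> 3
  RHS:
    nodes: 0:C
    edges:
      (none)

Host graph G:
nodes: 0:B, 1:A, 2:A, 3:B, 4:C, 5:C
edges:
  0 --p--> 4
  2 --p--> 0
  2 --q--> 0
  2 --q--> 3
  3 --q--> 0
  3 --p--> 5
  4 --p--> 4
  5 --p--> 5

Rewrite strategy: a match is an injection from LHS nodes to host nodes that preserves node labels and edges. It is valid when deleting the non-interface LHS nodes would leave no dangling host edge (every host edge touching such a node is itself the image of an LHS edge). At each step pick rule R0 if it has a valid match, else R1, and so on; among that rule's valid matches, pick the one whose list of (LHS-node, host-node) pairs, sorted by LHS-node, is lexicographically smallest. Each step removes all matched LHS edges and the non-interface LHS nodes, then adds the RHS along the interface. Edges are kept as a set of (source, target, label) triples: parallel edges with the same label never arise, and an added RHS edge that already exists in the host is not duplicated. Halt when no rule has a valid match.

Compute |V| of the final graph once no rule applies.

start.  V:6 E:8  edges: 0-p->4 2-p->0 2-q->0 2-q->3 3-q->0 3-p->5 4-p->4 5-p->5
1. fire R0 via {0↦0, 1↦3, 2↦4}  →  V:5 E:6  edges: 2-p->0 2-q->0 2-q->3 3-q->0 3-p->5 5-p->5
2. fire R0 via {0↦3, 1↦0, 2↦5}  →  V:4 E:4  edges: 2-p->0 2-q->0 2-q->3 3-q->0
final graph: no rule applies after step 2
NF nodes: {0:B, 1:A, 2:A, 3:B}

Answer: 4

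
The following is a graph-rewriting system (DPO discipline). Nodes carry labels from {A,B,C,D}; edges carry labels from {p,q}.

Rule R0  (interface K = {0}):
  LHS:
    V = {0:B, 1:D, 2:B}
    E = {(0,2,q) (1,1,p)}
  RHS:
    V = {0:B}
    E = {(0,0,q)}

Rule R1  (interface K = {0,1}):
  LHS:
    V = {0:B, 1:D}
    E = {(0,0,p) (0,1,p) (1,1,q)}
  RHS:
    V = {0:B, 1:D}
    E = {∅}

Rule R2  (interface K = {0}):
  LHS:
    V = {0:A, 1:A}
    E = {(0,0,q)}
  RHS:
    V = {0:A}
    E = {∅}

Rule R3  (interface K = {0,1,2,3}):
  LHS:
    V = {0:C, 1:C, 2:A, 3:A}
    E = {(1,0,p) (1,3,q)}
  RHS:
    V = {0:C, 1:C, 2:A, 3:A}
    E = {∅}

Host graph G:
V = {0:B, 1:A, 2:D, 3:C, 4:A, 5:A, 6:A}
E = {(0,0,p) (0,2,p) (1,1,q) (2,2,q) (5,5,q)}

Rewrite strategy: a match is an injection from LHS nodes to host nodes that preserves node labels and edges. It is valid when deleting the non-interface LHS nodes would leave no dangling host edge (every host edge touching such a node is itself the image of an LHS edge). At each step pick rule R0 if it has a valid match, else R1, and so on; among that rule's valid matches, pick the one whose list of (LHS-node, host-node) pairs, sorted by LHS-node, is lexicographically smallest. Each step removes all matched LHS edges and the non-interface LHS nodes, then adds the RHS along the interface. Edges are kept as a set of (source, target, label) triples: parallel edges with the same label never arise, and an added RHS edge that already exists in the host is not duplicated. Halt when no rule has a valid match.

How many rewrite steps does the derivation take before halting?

Answer: 3

Rewrite trace:
[0] host  ⇒  7 nodes, 5 edges  {0-p->0 0-p->2 1-q->1 2-q->2 5-q->5}
[1] R1 @ {0↦0, 1↦2}  ⇒  7 nodes, 2 edges  {1-q->1 5-q->5}
[2] R2 @ {0↦1, 1↦4}  ⇒  6 nodes, 1 edges  {5-q->5}
[3] R2 @ {0↦5, 1↦1}  ⇒  5 nodes, 0 edges  {∅}
final graph: no rule applies after step 3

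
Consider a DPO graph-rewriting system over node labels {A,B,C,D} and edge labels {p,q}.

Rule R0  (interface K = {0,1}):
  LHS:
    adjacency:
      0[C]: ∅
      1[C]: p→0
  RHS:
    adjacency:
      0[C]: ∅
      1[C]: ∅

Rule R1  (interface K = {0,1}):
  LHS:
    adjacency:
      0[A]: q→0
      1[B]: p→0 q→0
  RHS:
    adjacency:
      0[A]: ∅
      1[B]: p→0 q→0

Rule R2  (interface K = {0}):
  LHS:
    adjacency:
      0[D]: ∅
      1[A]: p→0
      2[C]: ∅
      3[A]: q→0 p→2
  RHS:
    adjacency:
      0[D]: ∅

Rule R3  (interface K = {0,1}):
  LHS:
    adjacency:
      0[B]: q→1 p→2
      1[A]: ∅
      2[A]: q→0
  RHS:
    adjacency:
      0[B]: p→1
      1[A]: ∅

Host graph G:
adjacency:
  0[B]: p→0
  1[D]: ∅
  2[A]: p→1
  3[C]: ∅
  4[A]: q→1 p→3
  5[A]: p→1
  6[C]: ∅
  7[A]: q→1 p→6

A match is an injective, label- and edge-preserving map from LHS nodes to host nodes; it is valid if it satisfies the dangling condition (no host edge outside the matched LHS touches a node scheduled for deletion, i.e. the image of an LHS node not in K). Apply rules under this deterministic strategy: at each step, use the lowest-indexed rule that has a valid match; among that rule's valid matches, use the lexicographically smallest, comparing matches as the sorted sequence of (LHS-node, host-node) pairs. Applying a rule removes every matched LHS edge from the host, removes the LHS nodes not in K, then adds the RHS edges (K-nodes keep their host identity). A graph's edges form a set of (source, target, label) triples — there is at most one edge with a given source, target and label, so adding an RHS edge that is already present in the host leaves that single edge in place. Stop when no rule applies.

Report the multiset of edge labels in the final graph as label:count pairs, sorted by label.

Answer: p:1

Steps:
[0] host  ⇒  8 nodes, 7 edges  {0-p->0 2-p->1 4-q->1 4-p->3 5-p->1 7-q->1 7-p->6}
[1] R2 @ {0↦1, 1↦2, 2↦3, 3↦4}  ⇒  5 nodes, 4 edges  {0-p->0 5-p->1 7-q->1 7-p->6}
[2] R2 @ {0↦1, 1↦5, 2↦6, 3↦7}  ⇒  2 nodes, 1 edges  {0-p->0}
final graph: no rule applies after step 2
NF edges: [(0, 0, 'p')]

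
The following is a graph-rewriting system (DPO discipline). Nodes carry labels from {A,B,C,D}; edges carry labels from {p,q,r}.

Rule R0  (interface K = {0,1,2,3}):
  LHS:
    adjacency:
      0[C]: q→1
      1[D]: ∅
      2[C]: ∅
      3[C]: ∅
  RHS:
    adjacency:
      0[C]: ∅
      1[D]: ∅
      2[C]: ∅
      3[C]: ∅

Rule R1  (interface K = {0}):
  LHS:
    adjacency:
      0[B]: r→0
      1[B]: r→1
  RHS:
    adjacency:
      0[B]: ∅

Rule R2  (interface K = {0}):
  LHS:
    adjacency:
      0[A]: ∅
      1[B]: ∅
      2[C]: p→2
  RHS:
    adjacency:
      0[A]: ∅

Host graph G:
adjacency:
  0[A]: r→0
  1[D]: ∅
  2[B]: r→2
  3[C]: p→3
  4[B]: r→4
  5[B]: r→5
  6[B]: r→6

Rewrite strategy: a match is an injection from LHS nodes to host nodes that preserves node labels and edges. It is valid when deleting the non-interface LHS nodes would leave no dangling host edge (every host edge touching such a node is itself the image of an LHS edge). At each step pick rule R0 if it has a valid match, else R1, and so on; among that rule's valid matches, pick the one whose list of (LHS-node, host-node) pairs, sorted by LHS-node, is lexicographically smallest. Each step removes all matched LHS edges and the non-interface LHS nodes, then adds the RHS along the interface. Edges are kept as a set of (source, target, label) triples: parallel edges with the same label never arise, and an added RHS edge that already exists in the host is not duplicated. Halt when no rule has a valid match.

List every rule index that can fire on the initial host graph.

R0: no valid match — LHS pattern not found
R1: 12 valid matches — {0↦2, 1↦4}, {0↦2, 1↦5}, {0↦2, 1↦6} (+9 more)
R2: no valid match — 4 raw matches, all fail dangling condition

Answer: [R1]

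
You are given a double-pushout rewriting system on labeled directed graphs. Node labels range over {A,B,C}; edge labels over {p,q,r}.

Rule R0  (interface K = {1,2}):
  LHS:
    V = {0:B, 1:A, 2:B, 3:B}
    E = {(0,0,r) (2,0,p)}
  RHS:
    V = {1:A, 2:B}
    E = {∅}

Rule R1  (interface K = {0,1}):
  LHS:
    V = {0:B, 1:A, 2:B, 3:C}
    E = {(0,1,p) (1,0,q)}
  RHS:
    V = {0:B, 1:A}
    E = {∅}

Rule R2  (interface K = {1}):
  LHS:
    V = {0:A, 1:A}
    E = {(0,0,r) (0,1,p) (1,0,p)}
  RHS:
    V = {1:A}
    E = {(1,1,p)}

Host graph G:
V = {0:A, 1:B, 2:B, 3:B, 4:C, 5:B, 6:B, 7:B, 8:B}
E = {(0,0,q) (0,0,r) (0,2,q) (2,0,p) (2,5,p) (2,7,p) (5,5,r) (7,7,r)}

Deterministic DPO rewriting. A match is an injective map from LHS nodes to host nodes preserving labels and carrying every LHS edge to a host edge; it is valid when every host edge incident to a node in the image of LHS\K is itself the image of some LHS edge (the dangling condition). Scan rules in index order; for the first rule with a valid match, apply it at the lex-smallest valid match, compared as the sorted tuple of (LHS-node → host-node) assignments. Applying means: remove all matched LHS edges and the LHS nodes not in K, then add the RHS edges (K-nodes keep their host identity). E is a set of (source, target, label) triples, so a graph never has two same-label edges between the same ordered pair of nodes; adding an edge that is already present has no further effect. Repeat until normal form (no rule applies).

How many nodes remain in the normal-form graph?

Answer: 3

Derivation:
initial: |V|=9 |E|=8  E = 0-q->0 0-r->0 0-q->2 2-p->0 2-p->5 2-p->7 5-r->5 7-r->7
step 1: apply R0 at {0↦5, 1↦0, 2↦2, 3↦1}  → |V|=7 |E|=6  E = 0-q->0 0-r->0 0-q->2 2-p->0 2-p->7 7-r->7
step 2: apply R0 at {0↦7, 1↦0, 2↦2, 3↦3}  → |V|=5 |E|=4  E = 0-q->0 0-r->0 0-q->2 2-p->0
step 3: apply R1 at {0↦2, 1↦0, 2↦6, 3↦4}  → |V|=3 |E|=2  E = 0-q->0 0-r->0
halt: no rule applies after step 3
NF nodes: {0:A, 2:B, 8:B}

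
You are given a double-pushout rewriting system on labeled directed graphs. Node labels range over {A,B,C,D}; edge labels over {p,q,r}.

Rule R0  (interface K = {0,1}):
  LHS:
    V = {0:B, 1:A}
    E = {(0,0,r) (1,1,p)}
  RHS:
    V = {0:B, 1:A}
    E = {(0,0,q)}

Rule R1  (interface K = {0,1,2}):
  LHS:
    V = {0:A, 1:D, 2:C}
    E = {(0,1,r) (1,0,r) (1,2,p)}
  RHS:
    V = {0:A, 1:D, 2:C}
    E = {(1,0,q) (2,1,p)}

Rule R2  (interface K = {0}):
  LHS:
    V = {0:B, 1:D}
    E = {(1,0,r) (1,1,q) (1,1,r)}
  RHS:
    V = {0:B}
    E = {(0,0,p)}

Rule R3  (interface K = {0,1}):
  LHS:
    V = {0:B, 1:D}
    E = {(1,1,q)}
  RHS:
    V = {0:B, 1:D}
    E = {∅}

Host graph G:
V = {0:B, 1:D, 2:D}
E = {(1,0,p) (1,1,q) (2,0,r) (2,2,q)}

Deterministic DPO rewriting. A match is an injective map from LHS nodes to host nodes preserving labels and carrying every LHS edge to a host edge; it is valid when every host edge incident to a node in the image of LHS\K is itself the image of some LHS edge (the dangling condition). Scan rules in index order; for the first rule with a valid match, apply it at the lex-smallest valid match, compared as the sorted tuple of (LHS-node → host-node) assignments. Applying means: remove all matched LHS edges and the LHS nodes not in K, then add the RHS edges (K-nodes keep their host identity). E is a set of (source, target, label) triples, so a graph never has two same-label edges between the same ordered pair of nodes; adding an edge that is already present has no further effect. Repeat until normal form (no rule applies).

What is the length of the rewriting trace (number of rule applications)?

[0] host  ⇒  3 nodes, 4 edges  {1-p->0 1-q->1 2-r->0 2-q->2}
[1] R3 @ {0↦0, 1↦1}  ⇒  3 nodes, 3 edges  {1-p->0 2-r->0 2-q->2}
[2] R3 @ {0↦0, 1↦2}  ⇒  3 nodes, 2 edges  {1-p->0 2-r->0}
final graph: no rule applies after step 2

Answer: 2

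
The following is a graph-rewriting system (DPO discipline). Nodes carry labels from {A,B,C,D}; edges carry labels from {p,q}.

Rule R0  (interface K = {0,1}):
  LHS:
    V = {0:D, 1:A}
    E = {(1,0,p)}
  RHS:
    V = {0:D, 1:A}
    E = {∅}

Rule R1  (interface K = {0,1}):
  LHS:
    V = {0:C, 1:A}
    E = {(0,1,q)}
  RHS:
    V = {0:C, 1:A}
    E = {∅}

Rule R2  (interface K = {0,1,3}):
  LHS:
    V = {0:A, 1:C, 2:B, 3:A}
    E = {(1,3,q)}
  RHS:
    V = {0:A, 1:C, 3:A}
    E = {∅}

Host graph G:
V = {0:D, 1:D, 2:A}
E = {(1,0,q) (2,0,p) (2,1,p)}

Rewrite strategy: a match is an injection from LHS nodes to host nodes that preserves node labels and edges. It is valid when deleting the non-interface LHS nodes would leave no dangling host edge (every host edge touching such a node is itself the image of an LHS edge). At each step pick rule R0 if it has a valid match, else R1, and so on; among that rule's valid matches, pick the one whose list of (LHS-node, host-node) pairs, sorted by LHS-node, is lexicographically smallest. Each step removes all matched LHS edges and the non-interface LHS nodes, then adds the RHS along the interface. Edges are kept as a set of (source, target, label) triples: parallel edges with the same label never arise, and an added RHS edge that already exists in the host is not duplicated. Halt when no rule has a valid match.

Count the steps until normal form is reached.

initial: |V|=3 |E|=3  E = 1-q->0 2-p->0 2-p->1
step 1: apply R0 at {0↦0, 1↦2}  → |V|=3 |E|=2  E = 1-q->0 2-p->1
step 2: apply R0 at {0↦1, 1↦2}  → |V|=3 |E|=1  E = 1-q->0
halt: no rule applies after step 2

Answer: 2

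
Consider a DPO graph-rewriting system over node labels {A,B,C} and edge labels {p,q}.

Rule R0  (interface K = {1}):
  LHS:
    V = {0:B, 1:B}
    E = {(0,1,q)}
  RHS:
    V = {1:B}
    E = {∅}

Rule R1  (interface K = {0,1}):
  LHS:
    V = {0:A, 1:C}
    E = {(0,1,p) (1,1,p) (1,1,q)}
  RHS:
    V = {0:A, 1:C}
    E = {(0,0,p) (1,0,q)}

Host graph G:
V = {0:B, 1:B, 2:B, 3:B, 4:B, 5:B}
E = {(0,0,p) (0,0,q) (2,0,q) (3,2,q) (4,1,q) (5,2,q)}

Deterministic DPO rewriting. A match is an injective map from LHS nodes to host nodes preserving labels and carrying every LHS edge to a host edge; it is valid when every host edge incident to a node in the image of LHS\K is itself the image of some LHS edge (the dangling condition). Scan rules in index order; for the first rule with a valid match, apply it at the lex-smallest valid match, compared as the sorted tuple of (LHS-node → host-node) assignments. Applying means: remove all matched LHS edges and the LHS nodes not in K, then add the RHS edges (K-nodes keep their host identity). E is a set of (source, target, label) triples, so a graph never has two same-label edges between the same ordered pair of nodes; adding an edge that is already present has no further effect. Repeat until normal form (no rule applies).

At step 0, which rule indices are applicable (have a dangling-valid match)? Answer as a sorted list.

R0: 3 valid matches — {0↦3, 1↦2}, {0↦4, 1↦1}, {0↦5, 1↦2}
R1: no valid match — LHS pattern not found

Answer: [R0]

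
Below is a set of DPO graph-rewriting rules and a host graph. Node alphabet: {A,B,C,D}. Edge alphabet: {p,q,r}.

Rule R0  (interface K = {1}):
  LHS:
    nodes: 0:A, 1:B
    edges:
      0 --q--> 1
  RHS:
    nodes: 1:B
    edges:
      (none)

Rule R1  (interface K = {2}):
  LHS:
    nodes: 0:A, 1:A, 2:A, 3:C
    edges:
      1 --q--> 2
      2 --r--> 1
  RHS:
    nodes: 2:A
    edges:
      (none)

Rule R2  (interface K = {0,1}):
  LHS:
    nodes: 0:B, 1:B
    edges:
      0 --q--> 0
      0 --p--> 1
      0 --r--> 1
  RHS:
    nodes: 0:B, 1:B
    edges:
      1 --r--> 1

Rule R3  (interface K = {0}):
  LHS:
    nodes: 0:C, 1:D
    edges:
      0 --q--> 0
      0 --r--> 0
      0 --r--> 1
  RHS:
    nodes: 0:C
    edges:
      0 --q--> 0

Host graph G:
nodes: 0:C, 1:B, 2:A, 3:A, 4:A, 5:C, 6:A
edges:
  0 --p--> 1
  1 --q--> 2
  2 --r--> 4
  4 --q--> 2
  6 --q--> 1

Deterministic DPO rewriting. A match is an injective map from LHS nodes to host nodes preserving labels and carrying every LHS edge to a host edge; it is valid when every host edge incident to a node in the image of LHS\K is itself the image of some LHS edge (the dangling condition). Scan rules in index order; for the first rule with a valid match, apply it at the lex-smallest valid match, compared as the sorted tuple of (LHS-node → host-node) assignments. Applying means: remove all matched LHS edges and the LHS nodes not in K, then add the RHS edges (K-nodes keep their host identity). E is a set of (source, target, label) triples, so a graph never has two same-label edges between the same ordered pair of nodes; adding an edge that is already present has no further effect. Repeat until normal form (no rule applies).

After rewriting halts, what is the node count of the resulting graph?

Answer: 3

Steps:
start.  V:7 E:5  edges: 0-p->1 1-q->2 2-r->4 4-q->2 6-q->1
1. fire R0 via {0↦6, 1↦1}  →  V:6 E:4  edges: 0-p->1 1-q->2 2-r->4 4-q->2
2. fire R1 via {0↦3, 1↦4, 2↦2, 3↦5}  →  V:3 E:2  edges: 0-p->1 1-q->2
final graph: no rule applies after step 2
NF nodes: {0:C, 1:B, 2:A}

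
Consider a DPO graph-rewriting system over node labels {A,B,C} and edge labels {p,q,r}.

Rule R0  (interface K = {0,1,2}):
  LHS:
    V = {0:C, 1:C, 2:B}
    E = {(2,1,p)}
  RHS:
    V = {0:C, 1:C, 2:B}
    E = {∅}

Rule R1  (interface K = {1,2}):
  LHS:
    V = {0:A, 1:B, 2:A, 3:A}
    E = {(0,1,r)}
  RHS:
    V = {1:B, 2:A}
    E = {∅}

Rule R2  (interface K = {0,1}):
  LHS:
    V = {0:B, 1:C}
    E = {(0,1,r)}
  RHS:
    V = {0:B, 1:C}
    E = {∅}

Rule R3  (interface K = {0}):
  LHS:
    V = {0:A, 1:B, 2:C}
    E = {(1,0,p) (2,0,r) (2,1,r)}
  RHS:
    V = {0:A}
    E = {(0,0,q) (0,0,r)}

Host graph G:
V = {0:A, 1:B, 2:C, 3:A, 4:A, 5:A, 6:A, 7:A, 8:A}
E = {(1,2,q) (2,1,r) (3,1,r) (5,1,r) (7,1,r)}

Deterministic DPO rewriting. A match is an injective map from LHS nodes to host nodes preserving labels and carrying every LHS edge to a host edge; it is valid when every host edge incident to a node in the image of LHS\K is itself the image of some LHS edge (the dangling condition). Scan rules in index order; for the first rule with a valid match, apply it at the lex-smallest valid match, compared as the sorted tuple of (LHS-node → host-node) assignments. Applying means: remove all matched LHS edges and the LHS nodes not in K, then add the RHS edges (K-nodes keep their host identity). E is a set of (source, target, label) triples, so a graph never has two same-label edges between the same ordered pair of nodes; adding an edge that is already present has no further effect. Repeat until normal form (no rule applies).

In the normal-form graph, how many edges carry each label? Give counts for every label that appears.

[0] host  ⇒  9 nodes, 5 edges  {1-q->2 2-r->1 3-r->1 5-r->1 7-r->1}
[1] R1 @ {0↦3, 1↦1, 2↦0, 3↦4}  ⇒  7 nodes, 4 edges  {1-q->2 2-r->1 5-r->1 7-r->1}
[2] R1 @ {0↦5, 1↦1, 2↦0, 3↦6}  ⇒  5 nodes, 3 edges  {1-q->2 2-r->1 7-r->1}
[3] R1 @ {0↦7, 1↦1, 2↦0, 3↦8}  ⇒  3 nodes, 2 edges  {1-q->2 2-r->1}
halt: no rule applies after step 3
NF edges: [(1, 2, 'q'), (2, 1, 'r')]

Answer: q:1 r:1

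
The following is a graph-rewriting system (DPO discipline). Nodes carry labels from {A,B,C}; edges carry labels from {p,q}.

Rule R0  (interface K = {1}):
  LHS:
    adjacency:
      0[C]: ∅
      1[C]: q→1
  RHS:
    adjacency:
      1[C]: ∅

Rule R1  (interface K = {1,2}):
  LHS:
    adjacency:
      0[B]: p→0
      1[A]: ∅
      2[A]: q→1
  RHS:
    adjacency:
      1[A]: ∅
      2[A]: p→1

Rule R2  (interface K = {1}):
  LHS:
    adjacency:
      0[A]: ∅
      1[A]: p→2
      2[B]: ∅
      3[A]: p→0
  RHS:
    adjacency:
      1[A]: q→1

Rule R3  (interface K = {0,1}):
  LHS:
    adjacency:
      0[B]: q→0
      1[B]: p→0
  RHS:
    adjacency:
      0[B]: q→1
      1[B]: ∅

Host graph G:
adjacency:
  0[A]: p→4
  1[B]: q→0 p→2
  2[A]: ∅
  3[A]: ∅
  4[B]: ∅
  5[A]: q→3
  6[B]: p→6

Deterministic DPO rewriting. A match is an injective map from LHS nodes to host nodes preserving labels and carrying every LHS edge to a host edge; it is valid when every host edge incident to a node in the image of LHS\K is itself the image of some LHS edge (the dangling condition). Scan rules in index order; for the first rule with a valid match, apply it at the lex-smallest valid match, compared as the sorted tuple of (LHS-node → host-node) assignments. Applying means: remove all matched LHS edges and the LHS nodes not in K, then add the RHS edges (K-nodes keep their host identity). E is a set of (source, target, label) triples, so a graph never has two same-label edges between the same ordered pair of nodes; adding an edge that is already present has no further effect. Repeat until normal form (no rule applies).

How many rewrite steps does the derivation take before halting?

Answer: 2

Rewrite trace:
start.  V:7 E:5  edges: 0-p->4 1-q->0 1-p->2 5-q->3 6-p->6
1. fire R1 via {0↦6, 1↦3, 2↦5}  →  V:6 E:4  edges: 0-p->4 1-q->0 1-p->2 5-p->3
2. fire R2 via {0↦3, 1↦0, 2↦4, 3↦5}  →  V:3 E:3  edges: 0-q->0 1-q->0 1-p->2
final graph: no rule applies after step 2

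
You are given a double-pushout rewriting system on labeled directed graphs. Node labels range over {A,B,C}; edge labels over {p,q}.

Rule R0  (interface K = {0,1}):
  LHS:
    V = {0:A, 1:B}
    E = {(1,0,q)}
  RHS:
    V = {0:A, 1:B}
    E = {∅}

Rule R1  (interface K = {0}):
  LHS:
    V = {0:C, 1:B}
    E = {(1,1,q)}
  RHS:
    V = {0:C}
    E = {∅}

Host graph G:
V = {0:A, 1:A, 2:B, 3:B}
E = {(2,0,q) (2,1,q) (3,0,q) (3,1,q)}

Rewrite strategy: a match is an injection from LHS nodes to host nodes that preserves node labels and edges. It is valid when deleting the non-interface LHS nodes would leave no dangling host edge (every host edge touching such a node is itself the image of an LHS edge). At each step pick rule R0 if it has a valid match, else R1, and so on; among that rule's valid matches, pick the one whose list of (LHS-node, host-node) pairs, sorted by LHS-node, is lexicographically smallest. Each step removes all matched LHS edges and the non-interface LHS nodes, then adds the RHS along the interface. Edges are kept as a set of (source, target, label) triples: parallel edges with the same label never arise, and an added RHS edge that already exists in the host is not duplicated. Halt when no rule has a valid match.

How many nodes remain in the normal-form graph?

Answer: 4

Rewrite trace:
initial: |V|=4 |E|=4  E = 2-q->0 2-q->1 3-q->0 3-q->1
step 1: apply R0 at {0↦0, 1↦2}  → |V|=4 |E|=3  E = 2-q->1 3-q->0 3-q->1
step 2: apply R0 at {0↦0, 1↦3}  → |V|=4 |E|=2  E = 2-q->1 3-q->1
step 3: apply R0 at {0↦1, 1↦2}  → |V|=4 |E|=1  E = 3-q->1
step 4: apply R0 at {0↦1, 1↦3}  → |V|=4 |E|=0  E = ∅
normal form: no rule applies after step 4
NF nodes: {0:A, 1:A, 2:B, 3:B}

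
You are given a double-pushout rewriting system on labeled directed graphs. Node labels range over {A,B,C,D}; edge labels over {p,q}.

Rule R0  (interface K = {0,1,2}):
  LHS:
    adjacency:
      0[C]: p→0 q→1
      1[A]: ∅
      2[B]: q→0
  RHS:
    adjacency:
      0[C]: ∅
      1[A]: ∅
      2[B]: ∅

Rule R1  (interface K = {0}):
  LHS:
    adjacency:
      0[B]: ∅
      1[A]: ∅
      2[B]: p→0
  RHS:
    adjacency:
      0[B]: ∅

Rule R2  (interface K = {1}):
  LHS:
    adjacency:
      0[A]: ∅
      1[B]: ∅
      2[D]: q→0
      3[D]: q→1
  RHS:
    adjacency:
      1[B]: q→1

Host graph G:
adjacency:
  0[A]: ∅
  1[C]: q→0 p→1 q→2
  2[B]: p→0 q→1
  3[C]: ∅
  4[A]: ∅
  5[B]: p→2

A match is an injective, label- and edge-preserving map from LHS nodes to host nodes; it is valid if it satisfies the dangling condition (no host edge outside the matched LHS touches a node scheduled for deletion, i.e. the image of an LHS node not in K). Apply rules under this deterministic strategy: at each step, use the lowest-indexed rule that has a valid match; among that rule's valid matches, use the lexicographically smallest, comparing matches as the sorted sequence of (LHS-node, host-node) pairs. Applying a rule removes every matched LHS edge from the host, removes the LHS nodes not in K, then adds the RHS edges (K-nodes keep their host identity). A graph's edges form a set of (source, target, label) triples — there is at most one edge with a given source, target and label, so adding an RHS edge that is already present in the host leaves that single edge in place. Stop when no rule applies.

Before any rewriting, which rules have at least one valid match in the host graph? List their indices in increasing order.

R0: 1 valid match — {0↦1, 1↦0, 2↦2}
R1: 1 valid match — {0↦2, 1↦4, 2↦5}
R2: no valid match — LHS pattern not found

Answer: [R0,R1]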